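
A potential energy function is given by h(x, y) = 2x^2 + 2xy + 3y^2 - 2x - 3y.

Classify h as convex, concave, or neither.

h is quadratic, so its Hessian is the constant matrix H = [[4, 2], [2, 6]].
det(H) = 20, tr(H) = 10.
det(H) > 0 and tr(H) > 0, so H is positive definite everywhere: convex.

convex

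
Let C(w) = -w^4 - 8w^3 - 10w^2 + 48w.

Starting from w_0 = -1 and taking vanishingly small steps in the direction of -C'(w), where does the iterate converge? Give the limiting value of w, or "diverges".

C'(w) = -4(w - 1)(w + 3)(w + 4), so C'(-1) = 48.
Gradient descent moves in the -C' direction, i.e. w is decreasing.
The nearest critical point in that direction is w = -3, where C'' = 16 > 0 (a local minimum). The iterate converges there.

-3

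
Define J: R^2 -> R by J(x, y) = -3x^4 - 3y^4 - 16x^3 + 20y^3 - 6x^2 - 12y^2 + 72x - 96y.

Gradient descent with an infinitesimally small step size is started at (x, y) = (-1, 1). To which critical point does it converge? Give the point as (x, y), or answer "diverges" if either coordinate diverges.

J is separable, so gradient descent decouples: x follows -∂J/∂x, y follows -∂J/∂y.
∂J/∂x = -12(x - 1)(x + 2)(x + 3); at x=-1 this is 48, so x decreases.
∂J/∂y = -12(y - 4)(y - 2)(y + 1); at y=1 this is -72, so y increases.
x converges to its nearest critical value -2 (a local min of the x-part); y converges to 2. The iterate converges to (-2, 2).

(-2, 2)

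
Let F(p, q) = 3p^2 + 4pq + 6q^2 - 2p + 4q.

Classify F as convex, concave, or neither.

F is quadratic, so its Hessian is the constant matrix H = [[6, 4], [4, 12]].
det(H) = 56, tr(H) = 18.
det(H) > 0 and tr(H) > 0, so H is positive definite everywhere: convex.

convex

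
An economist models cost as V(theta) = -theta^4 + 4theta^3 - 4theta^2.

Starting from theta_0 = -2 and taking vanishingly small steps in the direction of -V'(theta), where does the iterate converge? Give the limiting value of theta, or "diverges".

diverges

V'(theta) = -4theta(theta - 2)(theta - 1), so V'(-2) = 96.
Gradient descent moves in the -V' direction, i.e. theta is decreasing.
There is no critical point below theta=-2, and V' keeps the same sign, so the iterate runs off to −∞.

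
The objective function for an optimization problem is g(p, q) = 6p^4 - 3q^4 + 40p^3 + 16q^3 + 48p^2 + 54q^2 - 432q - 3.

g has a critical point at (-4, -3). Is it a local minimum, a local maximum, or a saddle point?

The mixed partial ∂²g/∂p∂q is 0, so the Hessian at any point is diag(g_pp, g_qq) = diag(24(3p^2 + 10p + 4), 12(-3q^2 + 8q + 9)).
At (-4, -3): H = diag(288, -504).
The eigenvalues have opposite signs, so H is indefinite: a saddle point.

saddle point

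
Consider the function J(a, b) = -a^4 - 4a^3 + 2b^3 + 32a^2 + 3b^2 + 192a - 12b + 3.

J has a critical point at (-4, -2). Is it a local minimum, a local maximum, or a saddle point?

The mixed partial ∂²J/∂a∂b is 0, so the Hessian at any point is diag(J_aa, J_bb) = diag(4(-3a^2 - 6a + 16), 6(2b + 1)).
At (-4, -2): H = diag(-32, -18).
Both eigenvalues are negative, so H is negative definite: a local maximum.

local maximum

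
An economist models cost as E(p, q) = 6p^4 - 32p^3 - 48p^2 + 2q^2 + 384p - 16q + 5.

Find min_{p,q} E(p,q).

E(p,q) separates as A(p) + B(q) + 5, so its minimum is min A + min B + 5.
A'(p) = 24(p - 4)(p - 2)(p + 2) vanishes at p ∈ {-2, 2, 4}; B'(q) = 4q - 16 vanishes at q ∈ {4}.
Local minima of A (where A''>0): A(-2)=-608, A(4)=256. Local minima of B: B(4)=-32.
So the global minimum of E is A(-2) + B(4) + 5 = -608 − 32 + 5 = -635, attained at (-2, 4).

-635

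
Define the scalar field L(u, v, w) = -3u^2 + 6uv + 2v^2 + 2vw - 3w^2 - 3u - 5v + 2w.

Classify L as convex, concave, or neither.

L is quadratic, so its Hessian is the constant matrix H = [[-6, 6, 0], [6, 4, 2], [0, 2, -6]].
Leading principal minors: -6, -60, 384.
Neither pattern holds ⇒ H is indefinite ⇒ neither convex nor concave.

neither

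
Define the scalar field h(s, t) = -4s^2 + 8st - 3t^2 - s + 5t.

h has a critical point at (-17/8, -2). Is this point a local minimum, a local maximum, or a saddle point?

The Hessian of h is constant: H = [[-8, 8], [8, -6]].
det(H) = (-8)·(-6) − 8² = -16.
Since det(H) < 0, H is indefinite and the critical point is a saddle point.

saddle point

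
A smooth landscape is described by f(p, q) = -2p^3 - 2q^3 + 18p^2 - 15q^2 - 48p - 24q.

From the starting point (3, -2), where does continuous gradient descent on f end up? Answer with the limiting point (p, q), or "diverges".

f is separable, so gradient descent decouples: p follows -∂f/∂p, q follows -∂f/∂q.
∂f/∂p = -6(p - 4)(p - 2); at p=3 this is 6, so p decreases.
∂f/∂q = -6(q + 1)(q + 4); at q=-2 this is 12, so q decreases.
p converges to its nearest critical value 2 (a local min of the p-part); q converges to -4. The iterate converges to (2, -4).

(2, -4)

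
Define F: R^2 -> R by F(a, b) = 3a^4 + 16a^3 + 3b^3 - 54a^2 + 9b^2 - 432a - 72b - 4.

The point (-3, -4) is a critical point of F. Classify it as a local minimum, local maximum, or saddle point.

local maximum

The mixed partial ∂²F/∂a∂b is 0, so the Hessian at any point is diag(F_aa, F_bb) = diag(12(3a^2 + 8a - 9), 18(b + 1)).
At (-3, -4): H = diag(-72, -54).
Both eigenvalues are negative, so H is negative definite: a local maximum.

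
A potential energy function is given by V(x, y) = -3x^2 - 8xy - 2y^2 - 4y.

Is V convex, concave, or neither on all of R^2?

V is quadratic, so its Hessian is the constant matrix H = [[-6, -8], [-8, -4]].
det(H) = -40, tr(H) = -10.
det(H) < 0, so H is indefinite: neither convex nor concave.

neither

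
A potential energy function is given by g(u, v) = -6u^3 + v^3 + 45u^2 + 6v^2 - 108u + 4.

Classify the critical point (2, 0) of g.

The mixed partial ∂²g/∂u∂v is 0, so the Hessian at any point is diag(g_uu, g_vv) = diag(18(-2u + 5), 6(v + 2)).
At (2, 0): H = diag(18, 12).
Both eigenvalues are positive, so H is positive definite: a local minimum.

local minimum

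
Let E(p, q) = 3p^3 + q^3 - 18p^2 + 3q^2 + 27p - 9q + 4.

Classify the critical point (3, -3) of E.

saddle point

The mixed partial ∂²E/∂p∂q is 0, so the Hessian at any point is diag(E_pp, E_qq) = diag(18(p - 2), 6(q + 1)).
At (3, -3): H = diag(18, -12).
The eigenvalues have opposite signs, so H is indefinite: a saddle point.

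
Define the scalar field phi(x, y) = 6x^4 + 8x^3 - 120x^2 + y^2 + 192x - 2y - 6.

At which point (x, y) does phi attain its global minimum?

(-4, 1)

phi(x,y) separates as P(x) + Q(y) − 6, so its minimum is min P + min Q − 6.
P'(x) = 24(x - 2)(x - 1)(x + 4) vanishes at x ∈ {-4, 1, 2}; Q'(y) = 2y - 2 vanishes at y ∈ {1}.
Local minima of P (where P''>0): P(-4)=-1664, P(2)=64. Local minima of Q: Q(1)=-1.
So the global minimum of phi is P(-4) + Q(1) − 6 = -1664 − 1 − 6 = -1671, attained at (-4, 1).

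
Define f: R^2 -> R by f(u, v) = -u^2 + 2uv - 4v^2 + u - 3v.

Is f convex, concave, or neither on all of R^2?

f is quadratic, so its Hessian is the constant matrix H = [[-2, 2], [2, -8]].
det(H) = 12, tr(H) = -10.
det(H) > 0 and tr(H) < 0, so H is negative definite everywhere: concave.

concave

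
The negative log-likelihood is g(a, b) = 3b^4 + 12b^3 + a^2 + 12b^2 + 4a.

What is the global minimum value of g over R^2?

g(a,b) separates as P(a) + Q(b), so its minimum is min P + min Q.
P'(a) = 2a + 4 vanishes at a ∈ {-2}; Q'(b) = 12b(b + 1)(b + 2) vanishes at b ∈ {-2, -1, 0}.
Local minima of P (where P''>0): P(-2)=-4. Local minima of Q: Q(-2)=0, Q(0)=0.
So the global minimum of g is P(-2) + Q(-2) = -4 + 0 = -4, attained at (-2, -2).

-4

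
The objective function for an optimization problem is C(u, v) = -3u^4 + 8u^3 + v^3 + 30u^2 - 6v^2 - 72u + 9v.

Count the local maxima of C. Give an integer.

C separates as a function of u plus a function of v, so ∇C=0 decouples.
∂C/∂u = -12(u - 3)(u - 1)(u + 2) = 0 at u ∈ {-2, 1, 3}; ∂C/∂v = 3(v - 3)(v - 1) = 0 at v ∈ {1, 3}.
The Hessian is diagonal: diag(C_uu, C_vv). Second derivatives: C_uu(-2)=-180, C_uu(1)=72, C_uu(3)=-120; C_vv(1)=-6, C_vv(3)=6.
Local maxima occur where both diagonal entries negative: (-2, 1), (3, 1). Count: 2.

2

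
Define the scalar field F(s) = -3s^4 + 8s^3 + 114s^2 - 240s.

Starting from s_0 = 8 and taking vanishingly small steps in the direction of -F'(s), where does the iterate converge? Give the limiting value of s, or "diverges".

F'(s) = -12(s - 5)(s - 1)(s + 4), so F'(8) = -3024.
Gradient descent moves in the -F' direction, i.e. s is increasing.
There is no critical point above s=8, and F' keeps the same sign, so the iterate runs off to +∞.

diverges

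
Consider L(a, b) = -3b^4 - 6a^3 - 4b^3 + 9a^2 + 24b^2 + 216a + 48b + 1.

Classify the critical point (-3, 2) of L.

The mixed partial ∂²L/∂a∂b is 0, so the Hessian at any point is diag(L_aa, L_bb) = diag(18(-2a + 1), 12(-3b^2 - 2b + 4)).
At (-3, 2): H = diag(126, -144).
The eigenvalues have opposite signs, so H is indefinite: a saddle point.

saddle point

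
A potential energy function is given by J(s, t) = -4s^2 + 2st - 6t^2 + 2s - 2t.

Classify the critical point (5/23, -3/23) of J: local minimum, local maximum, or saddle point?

local maximum

The Hessian of J is constant: H = [[-8, 2], [2, -12]].
det(H) = (-8)·(-12) − 2² = 92.
det(H) > 0 and tr(H) = -20 < 0, so H is negative definite and the point is a local maximum.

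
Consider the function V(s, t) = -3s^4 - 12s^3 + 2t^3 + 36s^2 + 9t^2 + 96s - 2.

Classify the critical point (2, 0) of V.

saddle point

The mixed partial ∂²V/∂s∂t is 0, so the Hessian at any point is diag(V_ss, V_tt) = diag(36(-s^2 - 2s + 2), 6(2t + 3)).
At (2, 0): H = diag(-216, 18).
The eigenvalues have opposite signs, so H is indefinite: a saddle point.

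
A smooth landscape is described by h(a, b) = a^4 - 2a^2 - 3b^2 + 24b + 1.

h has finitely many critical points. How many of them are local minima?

h separates as a function of a plus a function of b, so ∇h=0 decouples.
∂h/∂a = 4a(a - 1)(a + 1) = 0 at a ∈ {-1, 0, 1}; ∂h/∂b = -6(b - 4) = 0 at b ∈ {4}.
The Hessian is diagonal: diag(h_aa, h_bb). Second derivatives: h_aa(-1)=8, h_aa(0)=-4, h_aa(1)=8; h_bb(4)=-6.
Local minima occur where both diagonal entries positive: none. Count: 0.

0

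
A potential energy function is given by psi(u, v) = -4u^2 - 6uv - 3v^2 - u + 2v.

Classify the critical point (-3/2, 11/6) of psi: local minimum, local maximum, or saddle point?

local maximum

The Hessian of psi is constant: H = [[-8, -6], [-6, -6]].
det(H) = (-8)·(-6) − (-6)² = 12.
det(H) > 0 and tr(H) = -14 < 0, so H is negative definite and the point is a local maximum.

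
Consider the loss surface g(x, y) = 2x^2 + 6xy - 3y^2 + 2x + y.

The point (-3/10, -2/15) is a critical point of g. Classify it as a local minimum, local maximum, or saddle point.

The Hessian of g is constant: H = [[4, 6], [6, -6]].
det(H) = 4·(-6) − 6² = -60.
Since det(H) < 0, H is indefinite and the critical point is a saddle point.

saddle point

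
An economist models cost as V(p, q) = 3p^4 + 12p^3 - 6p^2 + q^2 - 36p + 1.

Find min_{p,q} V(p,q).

-26

V(p,q) separates as A(p) + B(q) + 1, so its minimum is min A + min B + 1.
A'(p) = 12(p - 1)(p + 1)(p + 3) vanishes at p ∈ {-3, -1, 1}; B'(q) = 2q vanishes at q ∈ {0}.
Local minima of A (where A''>0): A(-3)=-27, A(1)=-27. Local minima of B: B(0)=0.
So the global minimum of V is A(-3) + B(0) + 1 = -27 + 0 + 1 = -26, attained at (-3, 0).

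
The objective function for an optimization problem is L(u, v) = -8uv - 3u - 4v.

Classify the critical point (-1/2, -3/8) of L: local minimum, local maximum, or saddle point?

saddle point

The Hessian of L is constant: H = [[0, -8], [-8, 0]].
det(H) = 0·0 − (-8)² = -64.
Since det(H) < 0, H is indefinite and the critical point is a saddle point.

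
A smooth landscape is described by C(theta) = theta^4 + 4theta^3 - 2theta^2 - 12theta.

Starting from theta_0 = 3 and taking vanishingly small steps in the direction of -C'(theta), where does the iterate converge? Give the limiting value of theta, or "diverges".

1

C'(theta) = 4(theta - 1)(theta + 1)(theta + 3), so C'(3) = 192.
Gradient descent moves in the -C' direction, i.e. theta is decreasing.
The nearest critical point in that direction is theta = 1, where C'' = 32 > 0 (a local minimum). The iterate converges there.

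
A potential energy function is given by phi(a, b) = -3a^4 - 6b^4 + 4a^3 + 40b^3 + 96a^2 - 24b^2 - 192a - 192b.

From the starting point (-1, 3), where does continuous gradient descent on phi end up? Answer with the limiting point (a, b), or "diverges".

phi is separable, so gradient descent decouples: a follows -∂phi/∂a, b follows -∂phi/∂b.
∂phi/∂a = -12(a - 4)(a - 1)(a + 4); at a=-1 this is -360, so a increases.
∂phi/∂b = -24(b - 4)(b - 2)(b + 1); at b=3 this is 96, so b decreases.
a converges to its nearest critical value 1 (a local min of the a-part); b converges to 2. The iterate converges to (1, 2).

(1, 2)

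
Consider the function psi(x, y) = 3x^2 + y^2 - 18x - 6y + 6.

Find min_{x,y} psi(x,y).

psi(x,y) separates as P(x) + Q(y) + 6, so its minimum is min P + min Q + 6.
P'(x) = 6x - 18 vanishes at x ∈ {3}; Q'(y) = 2y - 6 vanishes at y ∈ {3}.
Local minima of P (where P''>0): P(3)=-27. Local minima of Q: Q(3)=-9.
So the global minimum of psi is P(3) + Q(3) + 6 = -27 − 9 + 6 = -30, attained at (3, 3).

-30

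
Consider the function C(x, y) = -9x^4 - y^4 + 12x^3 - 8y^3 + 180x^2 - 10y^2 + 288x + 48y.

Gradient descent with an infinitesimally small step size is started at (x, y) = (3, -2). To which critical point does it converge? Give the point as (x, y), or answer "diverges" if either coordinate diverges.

(-1, -3)

C is separable, so gradient descent decouples: x follows -∂C/∂x, y follows -∂C/∂y.
∂C/∂x = -36(x - 4)(x + 1)(x + 2); at x=3 this is 720, so x decreases.
∂C/∂y = -4(y - 1)(y + 3)(y + 4); at y=-2 this is 24, so y decreases.
x converges to its nearest critical value -1 (a local min of the x-part); y converges to -3. The iterate converges to (-1, -3).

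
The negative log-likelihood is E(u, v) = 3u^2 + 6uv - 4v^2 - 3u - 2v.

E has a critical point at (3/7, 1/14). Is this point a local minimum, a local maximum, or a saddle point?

saddle point

The Hessian of E is constant: H = [[6, 6], [6, -8]].
det(H) = 6·(-8) − 6² = -84.
Since det(H) < 0, H is indefinite and the critical point is a saddle point.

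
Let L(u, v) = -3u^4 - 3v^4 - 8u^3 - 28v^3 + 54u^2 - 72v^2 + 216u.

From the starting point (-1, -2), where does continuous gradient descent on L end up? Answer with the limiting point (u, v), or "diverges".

L is separable, so gradient descent decouples: u follows -∂L/∂u, v follows -∂L/∂v.
∂L/∂u = -12(u - 3)(u + 2)(u + 3); at u=-1 this is 96, so u decreases.
∂L/∂v = -12v(v + 3)(v + 4); at v=-2 this is 48, so v decreases.
u converges to its nearest critical value -2 (a local min of the u-part); v converges to -3. The iterate converges to (-2, -3).

(-2, -3)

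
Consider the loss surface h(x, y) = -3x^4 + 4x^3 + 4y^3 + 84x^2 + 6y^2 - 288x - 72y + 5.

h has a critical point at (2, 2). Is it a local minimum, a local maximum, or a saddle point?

local minimum

The mixed partial ∂²h/∂x∂y is 0, so the Hessian at any point is diag(h_xx, h_yy) = diag(12(-3x^2 + 2x + 14), 12(2y + 1)).
At (2, 2): H = diag(72, 60).
Both eigenvalues are positive, so H is positive definite: a local minimum.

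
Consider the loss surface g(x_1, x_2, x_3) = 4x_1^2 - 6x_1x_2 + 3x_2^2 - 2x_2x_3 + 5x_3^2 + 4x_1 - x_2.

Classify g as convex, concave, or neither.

convex

g is quadratic, so its Hessian is the constant matrix H = [[8, -6, 0], [-6, 6, -2], [0, -2, 10]].
Leading principal minors: 8, 12, 88.
All positive ⇒ H ≻ 0 ⇒ convex.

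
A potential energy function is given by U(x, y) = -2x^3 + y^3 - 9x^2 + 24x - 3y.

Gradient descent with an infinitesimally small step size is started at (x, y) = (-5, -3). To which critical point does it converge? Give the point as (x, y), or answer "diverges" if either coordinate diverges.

U is separable, so gradient descent decouples: x follows -∂U/∂x, y follows -∂U/∂y.
∂U/∂x = -6(x - 1)(x + 4); at x=-5 this is -36, so x increases.
∂U/∂y = 3(y - 1)(y + 1); at y=-3 this is 24, so y decreases.
The y-coordinate has no critical point in that direction and runs off to infinity.

diverges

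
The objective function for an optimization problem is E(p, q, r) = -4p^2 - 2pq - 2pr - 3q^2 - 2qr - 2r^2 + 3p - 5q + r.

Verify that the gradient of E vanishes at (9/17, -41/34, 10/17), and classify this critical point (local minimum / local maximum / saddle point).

local maximum

∇E = (-8p - 2q - 2r + 3, -2p - 6q - 2r - 5, -2p - 2q - 4r + 1); substituting (9/17, -41/34, 10/17) gives ∇E = (0, 0, 0), so (9/17, -41/34, 10/17) is indeed a critical point.
The Hessian is constant: H = [[-8, -2, -2], [-2, -6, -2], [-2, -2, -4]].
Leading principal minors: Δ₁ = -8, Δ₂ = 44, Δ₃ = -136.
The minors alternate sign starting negative (−, +, −), so H is negative definite: a local maximum.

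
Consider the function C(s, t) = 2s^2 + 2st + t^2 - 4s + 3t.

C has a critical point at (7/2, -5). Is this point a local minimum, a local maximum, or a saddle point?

The Hessian of C is constant: H = [[4, 2], [2, 2]].
det(H) = 4·2 − 2² = 4.
det(H) > 0 and tr(H) = 6 > 0, so H is positive definite and the point is a local minimum.

local minimum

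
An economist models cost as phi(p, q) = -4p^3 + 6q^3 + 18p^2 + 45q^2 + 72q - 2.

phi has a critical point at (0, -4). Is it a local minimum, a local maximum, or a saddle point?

The mixed partial ∂²phi/∂p∂q is 0, so the Hessian at any point is diag(phi_pp, phi_qq) = diag(12(-2p + 3), 18(2q + 5)).
At (0, -4): H = diag(36, -54).
The eigenvalues have opposite signs, so H is indefinite: a saddle point.

saddle point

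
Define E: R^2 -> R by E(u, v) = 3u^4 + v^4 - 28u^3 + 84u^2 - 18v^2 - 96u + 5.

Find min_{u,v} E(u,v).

-140

E(u,v) separates as P(u) + Q(v) + 5, so its minimum is min P + min Q + 5.
P'(u) = 12(u - 4)(u - 2)(u - 1) vanishes at u ∈ {1, 2, 4}; Q'(v) = 4v(v - 3)(v + 3) vanishes at v ∈ {-3, 0, 3}.
Local minima of P (where P''>0): P(1)=-37, P(4)=-64. Local minima of Q: Q(-3)=-81, Q(3)=-81.
So the global minimum of E is P(4) + Q(-3) + 5 = -64 − 81 + 5 = -140, attained at (4, -3).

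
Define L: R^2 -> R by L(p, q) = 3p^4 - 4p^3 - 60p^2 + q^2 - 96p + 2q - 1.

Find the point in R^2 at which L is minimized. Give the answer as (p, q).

(4, -1)

L(p,q) separates as A(p) + B(q) − 1, so its minimum is min A + min B − 1.
A'(p) = 12(p - 4)(p + 1)(p + 2) vanishes at p ∈ {-2, -1, 4}; B'(q) = 2q + 2 vanishes at q ∈ {-1}.
Local minima of A (where A''>0): A(-2)=32, A(4)=-832. Local minima of B: B(-1)=-1.
So the global minimum of L is A(4) + B(-1) − 1 = -832 − 1 − 1 = -834, attained at (4, -1).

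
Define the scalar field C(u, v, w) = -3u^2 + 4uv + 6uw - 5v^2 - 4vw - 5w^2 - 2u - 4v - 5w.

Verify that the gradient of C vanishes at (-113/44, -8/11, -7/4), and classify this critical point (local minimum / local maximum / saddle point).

local maximum

∇C = (-6u + 4v + 6w - 2, 4u - 10v - 4w - 4, 6u - 4v - 10w - 5); substituting (-113/44, -8/11, -7/4) gives ∇C = (0, 0, 0), so (-113/44, -8/11, -7/4) is indeed a critical point.
The Hessian is constant: H = [[-6, 4, 6], [4, -10, -4], [6, -4, -10]].
Leading principal minors: Δ₁ = -6, Δ₂ = 44, Δ₃ = -176.
The minors alternate sign starting negative (−, +, −), so H is negative definite: a local maximum.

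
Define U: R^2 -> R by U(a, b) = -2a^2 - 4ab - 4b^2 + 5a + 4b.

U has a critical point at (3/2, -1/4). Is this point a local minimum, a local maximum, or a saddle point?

The Hessian of U is constant: H = [[-4, -4], [-4, -8]].
det(H) = (-4)·(-8) − (-4)² = 16.
det(H) > 0 and tr(H) = -12 < 0, so H is negative definite and the point is a local maximum.

local maximum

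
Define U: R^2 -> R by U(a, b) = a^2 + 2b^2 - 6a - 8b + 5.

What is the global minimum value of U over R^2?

U(a,b) separates as P(a) + Q(b) + 5, so its minimum is min P + min Q + 5.
P'(a) = 2a - 6 vanishes at a ∈ {3}; Q'(b) = 4b - 8 vanishes at b ∈ {2}.
Local minima of P (where P''>0): P(3)=-9. Local minima of Q: Q(2)=-8.
So the global minimum of U is P(3) + Q(2) + 5 = -9 − 8 + 5 = -12, attained at (3, 2).

-12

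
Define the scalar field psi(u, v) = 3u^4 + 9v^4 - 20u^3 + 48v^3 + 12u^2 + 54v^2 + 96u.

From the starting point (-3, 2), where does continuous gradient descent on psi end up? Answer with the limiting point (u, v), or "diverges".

psi is separable, so gradient descent decouples: u follows -∂psi/∂u, v follows -∂psi/∂v.
∂psi/∂u = 12(u - 4)(u - 2)(u + 1); at u=-3 this is -840, so u increases.
∂psi/∂v = 36v(v + 1)(v + 3); at v=2 this is 1080, so v decreases.
u converges to its nearest critical value -1 (a local min of the u-part); v converges to 0. The iterate converges to (-1, 0).

(-1, 0)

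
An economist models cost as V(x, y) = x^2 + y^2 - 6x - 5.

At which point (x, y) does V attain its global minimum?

V(x,y) separates as P(x) + Q(y) − 5, so its minimum is min P + min Q − 5.
P'(x) = 2x - 6 vanishes at x ∈ {3}; Q'(y) = 2y vanishes at y ∈ {0}.
Local minima of P (where P''>0): P(3)=-9. Local minima of Q: Q(0)=0.
So the global minimum of V is P(3) + Q(0) − 5 = -9 + 0 − 5 = -14, attained at (3, 0).

(3, 0)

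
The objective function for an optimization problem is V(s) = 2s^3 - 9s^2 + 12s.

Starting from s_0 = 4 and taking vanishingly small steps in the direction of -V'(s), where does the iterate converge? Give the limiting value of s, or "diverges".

2

V'(s) = 6(s - 2)(s - 1), so V'(4) = 36.
Gradient descent moves in the -V' direction, i.e. s is decreasing.
The nearest critical point in that direction is s = 2, where V'' = 6 > 0 (a local minimum). The iterate converges there.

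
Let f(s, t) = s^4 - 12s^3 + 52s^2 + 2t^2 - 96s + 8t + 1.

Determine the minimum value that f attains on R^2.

-71

f(s,t) separates as P(s) + Q(t) + 1, so its minimum is min P + min Q + 1.
P'(s) = 4(s - 4)(s - 3)(s - 2) vanishes at s ∈ {2, 3, 4}; Q'(t) = 4(t + 2) vanishes at t ∈ {-2}.
Local minima of P (where P''>0): P(2)=-64, P(4)=-64. Local minima of Q: Q(-2)=-8.
So the global minimum of f is P(2) + Q(-2) + 1 = -64 − 8 + 1 = -71, attained at (2, -2).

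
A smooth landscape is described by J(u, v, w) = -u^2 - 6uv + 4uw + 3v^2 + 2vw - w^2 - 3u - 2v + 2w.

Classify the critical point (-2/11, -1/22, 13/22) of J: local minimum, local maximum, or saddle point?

The Hessian is constant: H = [[-2, -6, 4], [-6, 6, 2], [4, 2, -2]].
Leading principal minors: Δ₁ = -2, Δ₂ = -48, Δ₃ = -88.
The minors fit neither the all-positive nor the alternating-sign pattern, so H is indefinite: a saddle point.

saddle point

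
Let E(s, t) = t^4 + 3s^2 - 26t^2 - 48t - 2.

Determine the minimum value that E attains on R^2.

-354

E(s,t) separates as P(s) + Q(t) − 2, so its minimum is min P + min Q − 2.
P'(s) = 6s vanishes at s ∈ {0}; Q'(t) = 4(t - 4)(t + 1)(t + 3) vanishes at t ∈ {-3, -1, 4}.
Local minima of P (where P''>0): P(0)=0. Local minima of Q: Q(-3)=-9, Q(4)=-352.
So the global minimum of E is P(0) + Q(4) − 2 = 0 − 352 − 2 = -354, attained at (0, 4).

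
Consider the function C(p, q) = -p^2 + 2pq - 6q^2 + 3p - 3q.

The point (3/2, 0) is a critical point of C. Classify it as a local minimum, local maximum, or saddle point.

local maximum

The Hessian of C is constant: H = [[-2, 2], [2, -12]].
det(H) = (-2)·(-12) − 2² = 20.
det(H) > 0 and tr(H) = -14 < 0, so H is negative definite and the point is a local maximum.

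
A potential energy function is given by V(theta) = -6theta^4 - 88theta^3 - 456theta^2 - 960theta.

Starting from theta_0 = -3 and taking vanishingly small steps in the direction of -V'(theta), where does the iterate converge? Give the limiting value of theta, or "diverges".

V'(theta) = -24(theta + 2)(theta + 4)(theta + 5), so V'(-3) = 48.
Gradient descent moves in the -V' direction, i.e. theta is decreasing.
The nearest critical point in that direction is theta = -4, where V'' = 48 > 0 (a local minimum). The iterate converges there.

-4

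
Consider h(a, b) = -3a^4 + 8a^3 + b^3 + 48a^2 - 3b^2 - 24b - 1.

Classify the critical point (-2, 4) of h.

saddle point

The mixed partial ∂²h/∂a∂b is 0, so the Hessian at any point is diag(h_aa, h_bb) = diag(12(-3a^2 + 4a + 8), 6(b - 1)).
At (-2, 4): H = diag(-144, 18).
The eigenvalues have opposite signs, so H is indefinite: a saddle point.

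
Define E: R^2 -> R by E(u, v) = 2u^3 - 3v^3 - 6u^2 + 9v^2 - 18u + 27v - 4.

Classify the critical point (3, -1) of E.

local minimum

The mixed partial ∂²E/∂u∂v is 0, so the Hessian at any point is diag(E_uu, E_vv) = diag(12(u - 1), 18(-v + 1)).
At (3, -1): H = diag(24, 36).
Both eigenvalues are positive, so H is positive definite: a local minimum.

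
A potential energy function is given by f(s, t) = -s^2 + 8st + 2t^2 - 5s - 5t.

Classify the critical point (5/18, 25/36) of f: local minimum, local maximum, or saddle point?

The Hessian of f is constant: H = [[-2, 8], [8, 4]].
det(H) = (-2)·4 − 8² = -72.
Since det(H) < 0, H is indefinite and the critical point is a saddle point.

saddle point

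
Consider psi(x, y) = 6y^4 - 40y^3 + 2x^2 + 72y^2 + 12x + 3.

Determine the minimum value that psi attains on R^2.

-15

psi(x,y) separates as P(x) + Q(y) + 3, so its minimum is min P + min Q + 3.
P'(x) = 4x + 12 vanishes at x ∈ {-3}; Q'(y) = 24y(y - 3)(y - 2) vanishes at y ∈ {0, 2, 3}.
Local minima of P (where P''>0): P(-3)=-18. Local minima of Q: Q(0)=0, Q(3)=54.
So the global minimum of psi is P(-3) + Q(0) + 3 = -18 + 0 + 3 = -15, attained at (-3, 0).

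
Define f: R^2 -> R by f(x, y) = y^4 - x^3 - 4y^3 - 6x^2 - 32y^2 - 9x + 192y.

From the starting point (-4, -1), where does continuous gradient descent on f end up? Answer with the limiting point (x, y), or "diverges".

f is separable, so gradient descent decouples: x follows -∂f/∂x, y follows -∂f/∂y.
∂f/∂x = -3(x + 1)(x + 3); at x=-4 this is -9, so x increases.
∂f/∂y = 4(y - 4)(y - 3)(y + 4); at y=-1 this is 240, so y decreases.
x converges to its nearest critical value -3 (a local min of the x-part); y converges to -4. The iterate converges to (-3, -4).

(-3, -4)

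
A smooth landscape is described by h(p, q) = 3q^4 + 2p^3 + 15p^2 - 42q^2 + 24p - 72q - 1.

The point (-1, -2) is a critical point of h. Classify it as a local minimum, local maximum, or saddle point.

local minimum

The mixed partial ∂²h/∂p∂q is 0, so the Hessian at any point is diag(h_pp, h_qq) = diag(6(2p + 5), 12(3q^2 - 7)).
At (-1, -2): H = diag(18, 60).
Both eigenvalues are positive, so H is positive definite: a local minimum.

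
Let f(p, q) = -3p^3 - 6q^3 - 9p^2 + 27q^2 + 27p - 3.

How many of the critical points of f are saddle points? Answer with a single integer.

f separates as a function of p plus a function of q, so ∇f=0 decouples.
∂f/∂p = -9(p - 1)(p + 3) = 0 at p ∈ {-3, 1}; ∂f/∂q = -18q(q - 3) = 0 at q ∈ {0, 3}.
The Hessian is diagonal: diag(f_pp, f_qq). Second derivatives: f_pp(-3)=36, f_pp(1)=-36; f_qq(0)=54, f_qq(3)=-54.
Saddle points occur where the two diagonal entries have opposite signs: (-3, 3), (1, 0). Count: 2.

2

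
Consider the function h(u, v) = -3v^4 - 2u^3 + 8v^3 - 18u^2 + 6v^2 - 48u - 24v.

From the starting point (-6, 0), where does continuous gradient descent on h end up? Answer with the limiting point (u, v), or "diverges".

(-4, 1)

h is separable, so gradient descent decouples: u follows -∂h/∂u, v follows -∂h/∂v.
∂h/∂u = -6(u + 2)(u + 4); at u=-6 this is -48, so u increases.
∂h/∂v = -12(v - 2)(v - 1)(v + 1); at v=0 this is -24, so v increases.
u converges to its nearest critical value -4 (a local min of the u-part); v converges to 1. The iterate converges to (-4, 1).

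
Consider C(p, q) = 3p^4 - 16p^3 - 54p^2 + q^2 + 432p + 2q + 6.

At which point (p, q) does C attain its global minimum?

(-3, -1)

C(p,q) separates as A(p) + B(q) + 6, so its minimum is min A + min B + 6.
A'(p) = 12(p - 4)(p - 3)(p + 3) vanishes at p ∈ {-3, 3, 4}; B'(q) = 2q + 2 vanishes at q ∈ {-1}.
Local minima of A (where A''>0): A(-3)=-1107, A(4)=608. Local minima of B: B(-1)=-1.
So the global minimum of C is A(-3) + B(-1) + 6 = -1107 − 1 + 6 = -1102, attained at (-3, -1).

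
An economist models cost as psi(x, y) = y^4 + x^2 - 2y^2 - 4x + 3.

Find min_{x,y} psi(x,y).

psi(x,y) separates as P(x) + Q(y) + 3, so its minimum is min P + min Q + 3.
P'(x) = 2x - 4 vanishes at x ∈ {2}; Q'(y) = 4y(y - 1)(y + 1) vanishes at y ∈ {-1, 0, 1}.
Local minima of P (where P''>0): P(2)=-4. Local minima of Q: Q(-1)=-1, Q(1)=-1.
So the global minimum of psi is P(2) + Q(-1) + 3 = -4 − 1 + 3 = -2, attained at (2, -1).

-2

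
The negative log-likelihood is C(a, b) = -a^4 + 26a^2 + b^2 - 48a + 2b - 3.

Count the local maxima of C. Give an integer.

0

C separates as a function of a plus a function of b, so ∇C=0 decouples.
∂C/∂a = -4(a - 3)(a - 1)(a + 4) = 0 at a ∈ {-4, 1, 3}; ∂C/∂b = 2(b + 1) = 0 at b ∈ {-1}.
The Hessian is diagonal: diag(C_aa, C_bb). Second derivatives: C_aa(-4)=-140, C_aa(1)=40, C_aa(3)=-56; C_bb(-1)=2.
Local maxima occur where both diagonal entries negative: none. Count: 0.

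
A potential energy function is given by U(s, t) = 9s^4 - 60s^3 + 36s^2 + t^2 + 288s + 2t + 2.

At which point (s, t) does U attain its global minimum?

(-1, -1)

U(s,t) separates as P(s) + Q(t) + 2, so its minimum is min P + min Q + 2.
P'(s) = 36(s - 4)(s - 2)(s + 1) vanishes at s ∈ {-1, 2, 4}; Q'(t) = 2(t + 1) vanishes at t ∈ {-1}.
Local minima of P (where P''>0): P(-1)=-183, P(4)=192. Local minima of Q: Q(-1)=-1.
So the global minimum of U is P(-1) + Q(-1) + 2 = -183 − 1 + 2 = -182, attained at (-1, -1).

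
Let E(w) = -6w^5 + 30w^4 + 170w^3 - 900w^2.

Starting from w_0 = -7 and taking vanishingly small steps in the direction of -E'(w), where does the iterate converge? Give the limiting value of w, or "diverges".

E'(w) = -30w(w - 5)(w - 3)(w + 4), so E'(-7) = -75600.
Gradient descent moves in the -E' direction, i.e. w is increasing.
The nearest critical point in that direction is w = -4, where E'' = 7560 > 0 (a local minimum). The iterate converges there.

-4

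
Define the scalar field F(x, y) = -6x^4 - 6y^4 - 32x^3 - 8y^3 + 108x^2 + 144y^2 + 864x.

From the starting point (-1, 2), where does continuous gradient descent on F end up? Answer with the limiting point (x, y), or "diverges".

F is separable, so gradient descent decouples: x follows -∂F/∂x, y follows -∂F/∂y.
∂F/∂x = -24(x - 3)(x + 3)(x + 4); at x=-1 this is 576, so x decreases.
∂F/∂y = -24y(y - 3)(y + 4); at y=2 this is 288, so y decreases.
x converges to its nearest critical value -3 (a local min of the x-part); y converges to 0. The iterate converges to (-3, 0).

(-3, 0)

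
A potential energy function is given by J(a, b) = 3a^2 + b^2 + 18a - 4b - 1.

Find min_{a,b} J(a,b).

J(a,b) separates as P(a) + Q(b) − 1, so its minimum is min P + min Q − 1.
P'(a) = 6a + 18 vanishes at a ∈ {-3}; Q'(b) = 2b - 4 vanishes at b ∈ {2}.
Local minima of P (where P''>0): P(-3)=-27. Local minima of Q: Q(2)=-4.
So the global minimum of J is P(-3) + Q(2) − 1 = -27 − 4 − 1 = -32, attained at (-3, 2).

-32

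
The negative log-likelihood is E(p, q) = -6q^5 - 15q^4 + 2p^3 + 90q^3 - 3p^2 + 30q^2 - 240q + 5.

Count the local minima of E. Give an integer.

2

E separates as a function of p plus a function of q, so ∇E=0 decouples.
∂E/∂p = 6p(p - 1) = 0 at p ∈ {0, 1}; ∂E/∂q = -30(q - 2)(q - 1)(q + 1)(q + 4) = 0 at q ∈ {-4, -1, 1, 2}.
The Hessian is diagonal: diag(E_pp, E_qq). Second derivatives: E_pp(0)=-6, E_pp(1)=6; E_qq(-4)=2700, E_qq(-1)=-540, E_qq(1)=300, E_qq(2)=-540.
Local minima occur where both diagonal entries positive: (1, -4), (1, 1). Count: 2.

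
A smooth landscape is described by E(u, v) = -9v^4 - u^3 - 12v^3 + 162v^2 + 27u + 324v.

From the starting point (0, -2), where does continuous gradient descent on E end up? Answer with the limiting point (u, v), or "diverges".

E is separable, so gradient descent decouples: u follows -∂E/∂u, v follows -∂E/∂v.
∂E/∂u = -3(u - 3)(u + 3); at u=0 this is 27, so u decreases.
∂E/∂v = -36(v - 3)(v + 1)(v + 3); at v=-2 this is -180, so v increases.
u converges to its nearest critical value -3 (a local min of the u-part); v converges to -1. The iterate converges to (-3, -1).

(-3, -1)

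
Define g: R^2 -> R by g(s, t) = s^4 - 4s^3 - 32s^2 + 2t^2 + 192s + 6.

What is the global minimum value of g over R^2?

g(s,t) separates as P(s) + Q(t) + 6, so its minimum is min P + min Q + 6.
P'(s) = 4(s - 4)(s - 3)(s + 4) vanishes at s ∈ {-4, 3, 4}; Q'(t) = 4t vanishes at t ∈ {0}.
Local minima of P (where P''>0): P(-4)=-768, P(4)=256. Local minima of Q: Q(0)=0.
So the global minimum of g is P(-4) + Q(0) + 6 = -768 + 0 + 6 = -762, attained at (-4, 0).

-762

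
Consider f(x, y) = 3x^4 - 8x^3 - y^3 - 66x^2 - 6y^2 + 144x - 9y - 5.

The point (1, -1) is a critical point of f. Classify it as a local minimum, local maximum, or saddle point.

The mixed partial ∂²f/∂x∂y is 0, so the Hessian at any point is diag(f_xx, f_yy) = diag(12(3x^2 - 4x - 11), -6(y + 2)).
At (1, -1): H = diag(-144, -6).
Both eigenvalues are negative, so H is negative definite: a local maximum.

local maximum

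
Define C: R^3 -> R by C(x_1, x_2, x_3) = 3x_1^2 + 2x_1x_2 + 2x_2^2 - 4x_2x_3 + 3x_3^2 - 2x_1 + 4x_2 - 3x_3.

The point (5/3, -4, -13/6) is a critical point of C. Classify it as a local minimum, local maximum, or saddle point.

local minimum

The Hessian is constant: H = [[6, 2, 0], [2, 4, -4], [0, -4, 6]].
Leading principal minors: Δ₁ = 6, Δ₂ = 20, Δ₃ = 24.
All leading minors are positive, so H is positive definite: a local minimum.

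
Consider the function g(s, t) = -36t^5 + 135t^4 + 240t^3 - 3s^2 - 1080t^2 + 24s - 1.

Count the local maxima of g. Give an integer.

g separates as a function of s plus a function of t, so ∇g=0 decouples.
∂g/∂s = -6(s - 4) = 0 at s ∈ {4}; ∂g/∂t = -180t(t - 3)(t - 2)(t + 2) = 0 at t ∈ {-2, 0, 2, 3}.
The Hessian is diagonal: diag(g_ss, g_tt). Second derivatives: g_ss(4)=-6; g_tt(-2)=7200, g_tt(0)=-2160, g_tt(2)=1440, g_tt(3)=-2700.
Local maxima occur where both diagonal entries negative: (4, 0), (4, 3). Count: 2.

2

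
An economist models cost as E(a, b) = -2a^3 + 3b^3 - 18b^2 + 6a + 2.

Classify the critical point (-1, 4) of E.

local minimum

The mixed partial ∂²E/∂a∂b is 0, so the Hessian at any point is diag(E_aa, E_bb) = diag(-12a, 18(b - 2)).
At (-1, 4): H = diag(12, 36).
Both eigenvalues are positive, so H is positive definite: a local minimum.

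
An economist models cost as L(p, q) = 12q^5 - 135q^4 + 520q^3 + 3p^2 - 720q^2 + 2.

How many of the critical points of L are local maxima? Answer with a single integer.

0

L separates as a function of p plus a function of q, so ∇L=0 decouples.
∂L/∂p = 6p = 0 at p ∈ {0}; ∂L/∂q = 60q(q - 4)(q - 3)(q - 2) = 0 at q ∈ {0, 2, 3, 4}.
The Hessian is diagonal: diag(L_pp, L_qq). Second derivatives: L_pp(0)=6; L_qq(0)=-1440, L_qq(2)=240, L_qq(3)=-180, L_qq(4)=480.
Local maxima occur where both diagonal entries negative: none. Count: 0.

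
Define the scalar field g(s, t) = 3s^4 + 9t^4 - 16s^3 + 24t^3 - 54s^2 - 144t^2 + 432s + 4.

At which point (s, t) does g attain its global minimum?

(-3, -4)

g(s,t) separates as P(s) + Q(t) + 4, so its minimum is min P + min Q + 4.
P'(s) = 12(s - 4)(s - 3)(s + 3) vanishes at s ∈ {-3, 3, 4}; Q'(t) = 36t(t - 2)(t + 4) vanishes at t ∈ {-4, 0, 2}.
Local minima of P (where P''>0): P(-3)=-1107, P(4)=608. Local minima of Q: Q(-4)=-1536, Q(2)=-240.
So the global minimum of g is P(-3) + Q(-4) + 4 = -1107 − 1536 + 4 = -2639, attained at (-3, -4).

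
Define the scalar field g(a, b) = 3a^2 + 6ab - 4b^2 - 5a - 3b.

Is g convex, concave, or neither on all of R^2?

g is quadratic, so its Hessian is the constant matrix H = [[6, 6], [6, -8]].
det(H) = -84, tr(H) = -2.
det(H) < 0, so H is indefinite: neither convex nor concave.

neither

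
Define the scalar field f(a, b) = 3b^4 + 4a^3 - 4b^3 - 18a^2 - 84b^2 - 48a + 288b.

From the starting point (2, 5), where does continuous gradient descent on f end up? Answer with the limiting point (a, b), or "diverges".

f is separable, so gradient descent decouples: a follows -∂f/∂a, b follows -∂f/∂b.
∂f/∂a = 12(a - 4)(a + 1); at a=2 this is -72, so a increases.
∂f/∂b = 12(b - 3)(b - 2)(b + 4); at b=5 this is 648, so b decreases.
a converges to its nearest critical value 4 (a local min of the a-part); b converges to 3. The iterate converges to (4, 3).

(4, 3)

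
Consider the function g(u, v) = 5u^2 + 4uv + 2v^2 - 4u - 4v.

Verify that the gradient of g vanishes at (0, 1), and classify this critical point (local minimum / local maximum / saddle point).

∇g = (10u + 4v - 4, 4u + 4v - 4); substituting (0, 1) gives ∇g = (0, 0), so (0, 1) is indeed a critical point.
The Hessian of g is constant: H = [[10, 4], [4, 4]].
det(H) = 10·4 − 4² = 24.
det(H) > 0 and tr(H) = 14 > 0, so H is positive definite and the point is a local minimum.

local minimum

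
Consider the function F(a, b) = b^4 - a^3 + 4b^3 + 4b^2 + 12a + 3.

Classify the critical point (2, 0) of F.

saddle point

The mixed partial ∂²F/∂a∂b is 0, so the Hessian at any point is diag(F_aa, F_bb) = diag(-6a, 4(3b^2 + 6b + 2)).
At (2, 0): H = diag(-12, 8).
The eigenvalues have opposite signs, so H is indefinite: a saddle point.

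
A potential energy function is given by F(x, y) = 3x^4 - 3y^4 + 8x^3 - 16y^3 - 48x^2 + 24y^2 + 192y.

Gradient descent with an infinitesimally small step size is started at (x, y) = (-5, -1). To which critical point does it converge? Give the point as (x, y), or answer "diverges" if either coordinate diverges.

F is separable, so gradient descent decouples: x follows -∂F/∂x, y follows -∂F/∂y.
∂F/∂x = 12x(x - 2)(x + 4); at x=-5 this is -420, so x increases.
∂F/∂y = -12(y - 2)(y + 2)(y + 4); at y=-1 this is 108, so y decreases.
x converges to its nearest critical value -4 (a local min of the x-part); y converges to -2. The iterate converges to (-4, -2).

(-4, -2)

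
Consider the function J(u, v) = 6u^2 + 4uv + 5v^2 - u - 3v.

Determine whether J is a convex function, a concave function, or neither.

J is quadratic, so its Hessian is the constant matrix H = [[12, 4], [4, 10]].
det(H) = 104, tr(H) = 22.
det(H) > 0 and tr(H) > 0, so H is positive definite everywhere: convex.

convex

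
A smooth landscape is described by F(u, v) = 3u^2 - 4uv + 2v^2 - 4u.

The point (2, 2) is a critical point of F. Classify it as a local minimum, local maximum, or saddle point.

local minimum

The Hessian of F is constant: H = [[6, -4], [-4, 4]].
det(H) = 6·4 − (-4)² = 8.
det(H) > 0 and tr(H) = 10 > 0, so H is positive definite and the point is a local minimum.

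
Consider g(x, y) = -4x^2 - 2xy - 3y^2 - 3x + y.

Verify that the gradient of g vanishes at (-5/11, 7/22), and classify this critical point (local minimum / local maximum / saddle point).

∇g = (-8x - 2y - 3, -2x - 6y + 1); substituting (-5/11, 7/22) gives ∇g = (0, 0), so (-5/11, 7/22) is indeed a critical point.
The Hessian of g is constant: H = [[-8, -2], [-2, -6]].
det(H) = (-8)·(-6) − (-2)² = 44.
det(H) > 0 and tr(H) = -14 < 0, so H is negative definite and the point is a local maximum.

local maximum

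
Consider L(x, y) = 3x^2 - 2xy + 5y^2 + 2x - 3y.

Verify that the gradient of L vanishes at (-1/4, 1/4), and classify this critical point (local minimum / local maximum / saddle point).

∇L = (6x - 2y + 2, -2x + 10y - 3); substituting (-1/4, 1/4) gives ∇L = (0, 0), so (-1/4, 1/4) is indeed a critical point.
The Hessian of L is constant: H = [[6, -2], [-2, 10]].
det(H) = 6·10 − (-2)² = 56.
det(H) > 0 and tr(H) = 16 > 0, so H is positive definite and the point is a local minimum.

local minimum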